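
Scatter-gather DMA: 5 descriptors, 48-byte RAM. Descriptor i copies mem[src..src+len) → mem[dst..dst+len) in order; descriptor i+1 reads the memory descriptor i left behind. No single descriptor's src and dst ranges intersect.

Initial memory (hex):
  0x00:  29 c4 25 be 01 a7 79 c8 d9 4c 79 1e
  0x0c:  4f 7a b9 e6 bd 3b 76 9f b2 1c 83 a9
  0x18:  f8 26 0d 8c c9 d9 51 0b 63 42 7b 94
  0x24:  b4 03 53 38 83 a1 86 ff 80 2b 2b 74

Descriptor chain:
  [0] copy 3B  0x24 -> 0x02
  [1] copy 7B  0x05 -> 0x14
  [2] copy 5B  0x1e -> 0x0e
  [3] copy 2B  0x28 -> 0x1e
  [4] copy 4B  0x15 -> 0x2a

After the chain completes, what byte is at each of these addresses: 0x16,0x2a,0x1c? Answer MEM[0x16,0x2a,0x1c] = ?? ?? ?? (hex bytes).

[0] 0x24->0x02 len=3 : b4 03 53
[1] 0x05->0x14 len=7 : a7 79 c8 d9 4c 79 1e
[2] 0x1e->0x0e len=5 : 51 0b 63 42 7b
[3] 0x28->0x1e len=2 : 83 a1
[4] 0x15->0x2a len=4 : 79 c8 d9 4c
query mem[0x16]=0xc8, mem[0x2a]=0x79, mem[0x1c]=0xc9

MEM[0x16,0x2a,0x1c] = c8 79 c9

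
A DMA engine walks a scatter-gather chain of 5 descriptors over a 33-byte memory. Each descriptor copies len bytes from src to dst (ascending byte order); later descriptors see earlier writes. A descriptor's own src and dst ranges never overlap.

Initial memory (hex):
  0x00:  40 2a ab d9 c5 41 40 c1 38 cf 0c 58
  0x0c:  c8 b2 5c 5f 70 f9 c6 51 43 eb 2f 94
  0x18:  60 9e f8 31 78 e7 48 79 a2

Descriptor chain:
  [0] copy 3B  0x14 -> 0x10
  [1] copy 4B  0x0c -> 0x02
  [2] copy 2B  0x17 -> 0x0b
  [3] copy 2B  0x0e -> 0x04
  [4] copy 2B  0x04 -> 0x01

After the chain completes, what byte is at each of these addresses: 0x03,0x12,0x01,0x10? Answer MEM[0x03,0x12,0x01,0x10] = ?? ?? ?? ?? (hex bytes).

MEM[0x03,0x12,0x01,0x10] = b2 2f 5c 43

D0: mem[0x10..0x12] <- [43 eb 2f]
D1: mem[0x02..0x05] <- [c8 b2 5c 5f]
D2: mem[0x0b..0x0c] <- [94 60]
D3: mem[0x04..0x05] <- [5c 5f]
D4: mem[0x01..0x02] <- [5c 5f]
query mem[0x03]=0xb2, mem[0x12]=0x2f, mem[0x01]=0x5c, mem[0x10]=0x43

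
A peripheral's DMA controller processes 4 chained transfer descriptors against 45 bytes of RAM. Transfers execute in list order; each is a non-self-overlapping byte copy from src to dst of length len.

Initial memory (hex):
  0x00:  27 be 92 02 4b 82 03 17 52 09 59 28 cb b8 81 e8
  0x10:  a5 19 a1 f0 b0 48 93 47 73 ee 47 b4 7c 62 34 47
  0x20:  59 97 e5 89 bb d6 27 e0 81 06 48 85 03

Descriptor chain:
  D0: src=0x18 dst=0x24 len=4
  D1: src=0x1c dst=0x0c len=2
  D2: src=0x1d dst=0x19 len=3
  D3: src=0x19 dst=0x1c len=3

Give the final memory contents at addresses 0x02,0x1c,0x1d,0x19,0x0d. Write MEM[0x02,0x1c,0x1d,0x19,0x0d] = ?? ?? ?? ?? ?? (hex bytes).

D0: mem[0x24..0x27] <- [73 ee 47 b4]
D1: mem[0x0c..0x0d] <- [7c 62]
D2: mem[0x19..0x1b] <- [62 34 47]
D3: mem[0x1c..0x1e] <- [62 34 47]
query mem[0x02]=0x92, mem[0x1c]=0x62, mem[0x1d]=0x34, mem[0x19]=0x62, mem[0x0d]=0x62

MEM[0x02,0x1c,0x1d,0x19,0x0d] = 92 62 34 62 62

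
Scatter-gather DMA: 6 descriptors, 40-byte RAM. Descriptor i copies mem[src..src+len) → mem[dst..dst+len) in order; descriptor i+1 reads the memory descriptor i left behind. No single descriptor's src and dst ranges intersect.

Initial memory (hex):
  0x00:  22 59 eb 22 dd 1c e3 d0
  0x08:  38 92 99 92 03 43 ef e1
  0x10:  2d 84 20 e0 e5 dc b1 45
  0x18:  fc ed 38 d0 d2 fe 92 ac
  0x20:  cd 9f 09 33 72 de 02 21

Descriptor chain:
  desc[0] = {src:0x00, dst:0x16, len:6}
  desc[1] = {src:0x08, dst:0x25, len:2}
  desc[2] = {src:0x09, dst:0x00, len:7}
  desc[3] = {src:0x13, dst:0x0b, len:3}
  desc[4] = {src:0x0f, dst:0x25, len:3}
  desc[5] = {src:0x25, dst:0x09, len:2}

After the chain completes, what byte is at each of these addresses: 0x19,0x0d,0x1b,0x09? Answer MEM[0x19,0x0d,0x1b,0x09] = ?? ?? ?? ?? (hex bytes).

#0 dst[0x16+6] := {0x22,0x59,0xeb,0x22,0xdd,0x1c}
#1 dst[0x25+2] := {0x38,0x92}
#2 dst[0x00+7] := {0x92,0x99,0x92,0x03,0x43,0xef,0xe1}
#3 dst[0x0b+3] := {0xe0,0xe5,0xdc}
#4 dst[0x25+3] := {0xe1,0x2d,0x84}
#5 dst[0x09+2] := {0xe1,0x2d}
query mem[0x19]=0x22, mem[0x0d]=0xdc, mem[0x1b]=0x1c, mem[0x09]=0xe1

MEM[0x19,0x0d,0x1b,0x09] = 22 dc 1c e1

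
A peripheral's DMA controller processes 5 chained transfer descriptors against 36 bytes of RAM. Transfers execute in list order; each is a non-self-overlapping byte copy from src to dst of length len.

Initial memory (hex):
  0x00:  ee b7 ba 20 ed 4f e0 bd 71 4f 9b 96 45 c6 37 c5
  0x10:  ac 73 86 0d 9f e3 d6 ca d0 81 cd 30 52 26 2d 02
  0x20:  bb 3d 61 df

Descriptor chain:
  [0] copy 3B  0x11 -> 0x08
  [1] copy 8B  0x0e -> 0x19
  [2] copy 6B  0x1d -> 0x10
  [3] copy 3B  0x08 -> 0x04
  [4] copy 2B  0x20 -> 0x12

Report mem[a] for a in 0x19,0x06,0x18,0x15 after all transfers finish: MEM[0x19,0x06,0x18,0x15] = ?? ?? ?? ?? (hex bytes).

[0] 0x11->0x08 len=3 : 73 86 0d
[1] 0x0e->0x19 len=8 : 37 c5 ac 73 86 0d 9f e3
[2] 0x1d->0x10 len=6 : 86 0d 9f e3 3d 61
[3] 0x08->0x04 len=3 : 73 86 0d
[4] 0x20->0x12 len=2 : e3 3d
query mem[0x19]=0x37, mem[0x06]=0x0d, mem[0x18]=0xd0, mem[0x15]=0x61

MEM[0x19,0x06,0x18,0x15] = 37 0d d0 61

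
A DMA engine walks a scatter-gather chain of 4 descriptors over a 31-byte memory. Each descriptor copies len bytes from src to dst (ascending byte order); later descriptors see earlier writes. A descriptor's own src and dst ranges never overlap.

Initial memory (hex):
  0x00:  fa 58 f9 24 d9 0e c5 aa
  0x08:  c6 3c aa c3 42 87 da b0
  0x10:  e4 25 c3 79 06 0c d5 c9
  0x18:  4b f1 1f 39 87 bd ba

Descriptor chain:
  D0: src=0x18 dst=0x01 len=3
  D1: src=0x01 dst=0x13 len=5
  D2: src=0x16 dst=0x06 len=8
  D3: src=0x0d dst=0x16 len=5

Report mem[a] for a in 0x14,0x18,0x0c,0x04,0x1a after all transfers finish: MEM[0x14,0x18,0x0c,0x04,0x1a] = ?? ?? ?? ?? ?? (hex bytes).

[0] 0x18->0x01 len=3 : 4b f1 1f
[1] 0x01->0x13 len=5 : 4b f1 1f d9 0e
[2] 0x16->0x06 len=8 : d9 0e 4b f1 1f 39 87 bd
[3] 0x0d->0x16 len=5 : bd da b0 e4 25
query mem[0x14]=0xf1, mem[0x18]=0xb0, mem[0x0c]=0x87, mem[0x04]=0xd9, mem[0x1a]=0x25

MEM[0x14,0x18,0x0c,0x04,0x1a] = f1 b0 87 d9 25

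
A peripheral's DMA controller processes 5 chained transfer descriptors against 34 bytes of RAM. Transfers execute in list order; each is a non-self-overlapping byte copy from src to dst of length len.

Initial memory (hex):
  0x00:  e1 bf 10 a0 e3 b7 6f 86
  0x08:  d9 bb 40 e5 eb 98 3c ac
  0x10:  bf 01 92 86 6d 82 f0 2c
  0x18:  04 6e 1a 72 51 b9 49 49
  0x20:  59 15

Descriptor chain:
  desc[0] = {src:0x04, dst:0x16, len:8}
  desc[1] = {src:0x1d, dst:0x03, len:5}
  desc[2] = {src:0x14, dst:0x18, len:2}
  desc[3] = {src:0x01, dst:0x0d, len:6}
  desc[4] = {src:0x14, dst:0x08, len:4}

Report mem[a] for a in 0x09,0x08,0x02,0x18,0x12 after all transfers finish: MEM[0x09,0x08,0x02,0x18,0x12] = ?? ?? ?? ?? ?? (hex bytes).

#0 dst[0x16+8] := {0xe3,0xb7,0x6f,0x86,0xd9,0xbb,0x40,0xe5}
#1 dst[0x03+5] := {0xe5,0x49,0x49,0x59,0x15}
#2 dst[0x18+2] := {0x6d,0x82}
#3 dst[0x0d+6] := {0xbf,0x10,0xe5,0x49,0x49,0x59}
#4 dst[0x08+4] := {0x6d,0x82,0xe3,0xb7}
query mem[0x09]=0x82, mem[0x08]=0x6d, mem[0x02]=0x10, mem[0x18]=0x6d, mem[0x12]=0x59

MEM[0x09,0x08,0x02,0x18,0x12] = 82 6d 10 6d 59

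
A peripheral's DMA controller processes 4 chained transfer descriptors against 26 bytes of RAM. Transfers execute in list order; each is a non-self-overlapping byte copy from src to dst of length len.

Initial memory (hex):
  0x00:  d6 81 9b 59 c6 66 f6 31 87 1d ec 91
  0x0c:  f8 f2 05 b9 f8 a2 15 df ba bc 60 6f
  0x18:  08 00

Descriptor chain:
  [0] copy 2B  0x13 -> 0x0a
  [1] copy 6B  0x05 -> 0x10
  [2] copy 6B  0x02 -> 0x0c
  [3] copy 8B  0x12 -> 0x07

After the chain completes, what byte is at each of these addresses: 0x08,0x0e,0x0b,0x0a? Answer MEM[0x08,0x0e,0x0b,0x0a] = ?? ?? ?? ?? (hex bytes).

MEM[0x08,0x0e,0x0b,0x0a] = 87 00 60 df

  after D0: wrote 2B at 0x0a = dfba
  after D1: wrote 6B at 0x10 = 66f631871ddf
  after D2: wrote 6B at 0x0c = 9b59c666f631
  after D3: wrote 8B at 0x07 = 31871ddf606f0800
query mem[0x08]=0x87, mem[0x0e]=0x00, mem[0x0b]=0x60, mem[0x0a]=0xdf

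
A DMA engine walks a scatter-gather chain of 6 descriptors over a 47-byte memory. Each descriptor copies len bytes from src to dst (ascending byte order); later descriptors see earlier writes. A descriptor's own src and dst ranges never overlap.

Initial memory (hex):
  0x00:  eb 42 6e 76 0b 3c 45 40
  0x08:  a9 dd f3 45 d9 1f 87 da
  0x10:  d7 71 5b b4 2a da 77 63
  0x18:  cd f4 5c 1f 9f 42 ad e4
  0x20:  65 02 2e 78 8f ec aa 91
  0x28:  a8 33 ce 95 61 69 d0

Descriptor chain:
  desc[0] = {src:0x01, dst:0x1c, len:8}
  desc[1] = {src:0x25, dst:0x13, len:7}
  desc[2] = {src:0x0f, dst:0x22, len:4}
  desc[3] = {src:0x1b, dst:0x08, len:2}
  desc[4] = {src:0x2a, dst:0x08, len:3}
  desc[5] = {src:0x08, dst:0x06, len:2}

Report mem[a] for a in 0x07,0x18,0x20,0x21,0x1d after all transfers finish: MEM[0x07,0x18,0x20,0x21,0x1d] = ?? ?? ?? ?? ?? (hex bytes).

MEM[0x07,0x18,0x20,0x21,0x1d] = 95 ce 3c 45 6e

D0: mem[0x1c..0x23] <- [42 6e 76 0b 3c 45 40 a9]
D1: mem[0x13..0x19] <- [ec aa 91 a8 33 ce 95]
D2: mem[0x22..0x25] <- [da d7 71 5b]
D3: mem[0x08..0x09] <- [1f 42]
D4: mem[0x08..0x0a] <- [ce 95 61]
D5: mem[0x06..0x07] <- [ce 95]
query mem[0x07]=0x95, mem[0x18]=0xce, mem[0x20]=0x3c, mem[0x21]=0x45, mem[0x1d]=0x6e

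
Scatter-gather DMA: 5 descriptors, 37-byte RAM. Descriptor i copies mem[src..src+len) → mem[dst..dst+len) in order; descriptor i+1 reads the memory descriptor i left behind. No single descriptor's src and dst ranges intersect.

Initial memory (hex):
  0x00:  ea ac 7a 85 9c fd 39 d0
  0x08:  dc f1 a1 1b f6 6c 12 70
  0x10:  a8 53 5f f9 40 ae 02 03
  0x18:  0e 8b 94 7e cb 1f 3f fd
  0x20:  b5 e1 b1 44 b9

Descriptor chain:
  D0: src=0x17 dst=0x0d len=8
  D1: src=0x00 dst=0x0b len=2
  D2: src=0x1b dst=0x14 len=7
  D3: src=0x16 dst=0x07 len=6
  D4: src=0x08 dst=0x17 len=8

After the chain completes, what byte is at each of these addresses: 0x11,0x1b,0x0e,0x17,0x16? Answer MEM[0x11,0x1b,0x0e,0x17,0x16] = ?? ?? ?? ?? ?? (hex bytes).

MEM[0x11,0x1b,0x0e,0x17,0x16] = 7e 7e 0e 3f 1f

#0 dst[0x0d+8] := {0x03,0x0e,0x8b,0x94,0x7e,0xcb,0x1f,0x3f}
#1 dst[0x0b+2] := {0xea,0xac}
#2 dst[0x14+7] := {0x7e,0xcb,0x1f,0x3f,0xfd,0xb5,0xe1}
#3 dst[0x07+6] := {0x1f,0x3f,0xfd,0xb5,0xe1,0x7e}
#4 dst[0x17+8] := {0x3f,0xfd,0xb5,0xe1,0x7e,0x03,0x0e,0x8b}
query mem[0x11]=0x7e, mem[0x1b]=0x7e, mem[0x0e]=0x0e, mem[0x17]=0x3f, mem[0x16]=0x1f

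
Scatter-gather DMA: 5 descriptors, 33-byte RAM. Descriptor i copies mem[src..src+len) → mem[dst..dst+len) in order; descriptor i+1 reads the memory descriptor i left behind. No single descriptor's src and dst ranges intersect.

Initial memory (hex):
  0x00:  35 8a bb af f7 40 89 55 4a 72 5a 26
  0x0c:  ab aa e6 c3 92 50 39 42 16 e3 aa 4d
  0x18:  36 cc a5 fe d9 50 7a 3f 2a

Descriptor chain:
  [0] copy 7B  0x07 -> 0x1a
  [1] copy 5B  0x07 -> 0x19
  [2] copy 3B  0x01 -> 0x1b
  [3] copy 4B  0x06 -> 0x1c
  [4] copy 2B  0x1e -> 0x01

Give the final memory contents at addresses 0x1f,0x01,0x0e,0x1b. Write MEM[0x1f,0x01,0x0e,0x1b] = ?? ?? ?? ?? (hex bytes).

MEM[0x1f,0x01,0x0e,0x1b] = 72 4a e6 8a

#0 dst[0x1a+7] := {0x55,0x4a,0x72,0x5a,0x26,0xab,0xaa}
#1 dst[0x19+5] := {0x55,0x4a,0x72,0x5a,0x26}
#2 dst[0x1b+3] := {0x8a,0xbb,0xaf}
#3 dst[0x1c+4] := {0x89,0x55,0x4a,0x72}
#4 dst[0x01+2] := {0x4a,0x72}
query mem[0x1f]=0x72, mem[0x01]=0x4a, mem[0x0e]=0xe6, mem[0x1b]=0x8a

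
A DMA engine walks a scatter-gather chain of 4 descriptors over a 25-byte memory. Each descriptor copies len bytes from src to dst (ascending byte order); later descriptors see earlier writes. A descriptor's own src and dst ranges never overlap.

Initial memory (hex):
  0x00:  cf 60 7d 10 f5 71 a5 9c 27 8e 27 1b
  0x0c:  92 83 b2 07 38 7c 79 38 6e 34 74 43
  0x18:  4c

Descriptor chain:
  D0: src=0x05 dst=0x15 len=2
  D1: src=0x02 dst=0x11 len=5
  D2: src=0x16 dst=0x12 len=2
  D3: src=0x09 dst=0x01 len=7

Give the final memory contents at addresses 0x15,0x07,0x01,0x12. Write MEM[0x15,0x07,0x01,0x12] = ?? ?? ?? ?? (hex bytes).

MEM[0x15,0x07,0x01,0x12] = a5 07 8e a5

  after D0: wrote 2B at 0x15 = 71a5
  after D1: wrote 5B at 0x11 = 7d10f571a5
  after D2: wrote 2B at 0x12 = a543
  after D3: wrote 7B at 0x01 = 8e271b9283b207
query mem[0x15]=0xa5, mem[0x07]=0x07, mem[0x01]=0x8e, mem[0x12]=0xa5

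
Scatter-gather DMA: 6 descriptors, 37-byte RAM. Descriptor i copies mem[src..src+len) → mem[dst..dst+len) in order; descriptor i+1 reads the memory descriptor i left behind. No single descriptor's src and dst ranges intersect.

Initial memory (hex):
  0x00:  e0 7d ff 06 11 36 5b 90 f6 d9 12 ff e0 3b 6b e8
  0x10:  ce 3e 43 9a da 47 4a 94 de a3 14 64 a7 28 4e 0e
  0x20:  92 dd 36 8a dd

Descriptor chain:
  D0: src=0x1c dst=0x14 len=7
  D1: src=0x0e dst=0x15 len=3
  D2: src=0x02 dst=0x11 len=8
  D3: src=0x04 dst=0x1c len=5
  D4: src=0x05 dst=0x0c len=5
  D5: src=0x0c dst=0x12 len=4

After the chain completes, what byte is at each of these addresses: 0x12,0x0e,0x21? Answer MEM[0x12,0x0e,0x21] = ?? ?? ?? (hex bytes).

[0] 0x1c->0x14 len=7 : a7 28 4e 0e 92 dd 36
[1] 0x0e->0x15 len=3 : 6b e8 ce
[2] 0x02->0x11 len=8 : ff 06 11 36 5b 90 f6 d9
[3] 0x04->0x1c len=5 : 11 36 5b 90 f6
[4] 0x05->0x0c len=5 : 36 5b 90 f6 d9
[5] 0x0c->0x12 len=4 : 36 5b 90 f6
query mem[0x12]=0x36, mem[0x0e]=0x90, mem[0x21]=0xdd

MEM[0x12,0x0e,0x21] = 36 90 dd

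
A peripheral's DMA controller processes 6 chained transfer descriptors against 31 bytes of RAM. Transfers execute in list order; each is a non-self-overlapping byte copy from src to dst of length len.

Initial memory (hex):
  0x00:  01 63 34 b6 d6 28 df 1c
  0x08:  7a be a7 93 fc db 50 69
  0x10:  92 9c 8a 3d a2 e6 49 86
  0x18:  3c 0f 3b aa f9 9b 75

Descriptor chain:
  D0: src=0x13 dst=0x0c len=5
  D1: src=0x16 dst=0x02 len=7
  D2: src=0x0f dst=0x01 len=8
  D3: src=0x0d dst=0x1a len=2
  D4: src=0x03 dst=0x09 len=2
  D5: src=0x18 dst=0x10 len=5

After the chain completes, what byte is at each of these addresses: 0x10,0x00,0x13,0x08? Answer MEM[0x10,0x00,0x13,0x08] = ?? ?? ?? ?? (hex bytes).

MEM[0x10,0x00,0x13,0x08] = 3c 01 e6 49

#0 dst[0x0c+5] := {0x3d,0xa2,0xe6,0x49,0x86}
#1 dst[0x02+7] := {0x49,0x86,0x3c,0x0f,0x3b,0xaa,0xf9}
#2 dst[0x01+8] := {0x49,0x86,0x9c,0x8a,0x3d,0xa2,0xe6,0x49}
#3 dst[0x1a+2] := {0xa2,0xe6}
#4 dst[0x09+2] := {0x9c,0x8a}
#5 dst[0x10+5] := {0x3c,0x0f,0xa2,0xe6,0xf9}
query mem[0x10]=0x3c, mem[0x00]=0x01, mem[0x13]=0xe6, mem[0x08]=0x49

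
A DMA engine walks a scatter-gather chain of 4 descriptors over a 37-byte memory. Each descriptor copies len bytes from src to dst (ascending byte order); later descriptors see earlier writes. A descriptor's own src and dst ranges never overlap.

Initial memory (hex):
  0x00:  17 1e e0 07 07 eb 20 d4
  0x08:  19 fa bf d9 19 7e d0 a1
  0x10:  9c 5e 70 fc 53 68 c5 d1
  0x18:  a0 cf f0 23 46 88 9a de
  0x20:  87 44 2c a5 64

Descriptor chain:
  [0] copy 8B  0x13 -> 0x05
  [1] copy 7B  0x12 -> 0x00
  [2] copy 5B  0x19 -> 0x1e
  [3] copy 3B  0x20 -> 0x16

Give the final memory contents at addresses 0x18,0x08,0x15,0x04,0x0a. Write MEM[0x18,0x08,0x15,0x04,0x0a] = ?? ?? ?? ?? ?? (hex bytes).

  after D0: wrote 8B at 0x05 = fc5368c5d1a0cff0
  after D1: wrote 7B at 0x00 = 70fc5368c5d1a0
  after D2: wrote 5B at 0x1e = cff0234688
  after D3: wrote 3B at 0x16 = 234688
query mem[0x18]=0x88, mem[0x08]=0xc5, mem[0x15]=0x68, mem[0x04]=0xc5, mem[0x0a]=0xa0

MEM[0x18,0x08,0x15,0x04,0x0a] = 88 c5 68 c5 a0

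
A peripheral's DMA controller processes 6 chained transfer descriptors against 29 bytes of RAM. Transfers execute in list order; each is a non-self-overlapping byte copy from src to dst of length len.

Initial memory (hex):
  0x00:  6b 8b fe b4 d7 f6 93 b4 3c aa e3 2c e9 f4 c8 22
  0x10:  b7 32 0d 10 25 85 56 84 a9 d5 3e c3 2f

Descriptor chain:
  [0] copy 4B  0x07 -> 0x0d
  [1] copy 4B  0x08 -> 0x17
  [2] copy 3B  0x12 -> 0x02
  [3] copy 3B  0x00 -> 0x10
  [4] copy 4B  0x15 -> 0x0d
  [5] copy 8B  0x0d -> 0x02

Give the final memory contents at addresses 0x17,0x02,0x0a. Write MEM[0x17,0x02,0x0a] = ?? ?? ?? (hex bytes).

MEM[0x17,0x02,0x0a] = 3c 85 e3

  after D0: wrote 4B at 0x0d = b43caae3
  after D1: wrote 4B at 0x17 = 3caae32c
  after D2: wrote 3B at 0x02 = 0d1025
  after D3: wrote 3B at 0x10 = 6b8b0d
  after D4: wrote 4B at 0x0d = 85563caa
  after D5: wrote 8B at 0x02 = 85563caa8b0d1025
query mem[0x17]=0x3c, mem[0x02]=0x85, mem[0x0a]=0xe3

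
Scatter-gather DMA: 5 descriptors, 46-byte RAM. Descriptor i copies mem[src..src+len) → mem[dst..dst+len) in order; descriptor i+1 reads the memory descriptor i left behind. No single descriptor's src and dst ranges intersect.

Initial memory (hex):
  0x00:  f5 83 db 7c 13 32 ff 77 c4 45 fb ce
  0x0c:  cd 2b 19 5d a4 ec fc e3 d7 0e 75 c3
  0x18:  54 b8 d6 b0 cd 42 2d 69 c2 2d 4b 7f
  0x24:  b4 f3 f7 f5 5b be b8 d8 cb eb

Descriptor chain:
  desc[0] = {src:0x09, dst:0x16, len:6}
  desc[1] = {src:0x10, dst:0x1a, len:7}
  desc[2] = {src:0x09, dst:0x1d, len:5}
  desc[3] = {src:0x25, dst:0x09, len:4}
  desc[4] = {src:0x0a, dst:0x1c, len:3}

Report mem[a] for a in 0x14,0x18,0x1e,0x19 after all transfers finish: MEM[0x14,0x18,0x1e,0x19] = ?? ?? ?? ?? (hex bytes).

#0 dst[0x16+6] := {0x45,0xfb,0xce,0xcd,0x2b,0x19}
#1 dst[0x1a+7] := {0xa4,0xec,0xfc,0xe3,0xd7,0x0e,0x45}
#2 dst[0x1d+5] := {0x45,0xfb,0xce,0xcd,0x2b}
#3 dst[0x09+4] := {0xf3,0xf7,0xf5,0x5b}
#4 dst[0x1c+3] := {0xf7,0xf5,0x5b}
query mem[0x14]=0xd7, mem[0x18]=0xce, mem[0x1e]=0x5b, mem[0x19]=0xcd

MEM[0x14,0x18,0x1e,0x19] = d7 ce 5b cd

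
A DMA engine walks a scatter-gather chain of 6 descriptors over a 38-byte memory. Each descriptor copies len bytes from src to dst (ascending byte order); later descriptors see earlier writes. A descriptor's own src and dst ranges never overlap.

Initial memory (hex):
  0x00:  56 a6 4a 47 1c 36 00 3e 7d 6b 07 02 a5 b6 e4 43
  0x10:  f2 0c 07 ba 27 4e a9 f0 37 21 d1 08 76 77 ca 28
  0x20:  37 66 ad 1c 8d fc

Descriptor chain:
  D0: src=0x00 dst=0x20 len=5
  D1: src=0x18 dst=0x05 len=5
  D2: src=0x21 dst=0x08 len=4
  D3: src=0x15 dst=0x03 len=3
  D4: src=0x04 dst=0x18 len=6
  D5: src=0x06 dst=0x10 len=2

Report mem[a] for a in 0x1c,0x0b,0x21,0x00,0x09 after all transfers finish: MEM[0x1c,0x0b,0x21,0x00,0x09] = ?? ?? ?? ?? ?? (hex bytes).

MEM[0x1c,0x0b,0x21,0x00,0x09] = a6 1c a6 56 4a

[0] 0x00->0x20 len=5 : 56 a6 4a 47 1c
[1] 0x18->0x05 len=5 : 37 21 d1 08 76
[2] 0x21->0x08 len=4 : a6 4a 47 1c
[3] 0x15->0x03 len=3 : 4e a9 f0
[4] 0x04->0x18 len=6 : a9 f0 21 d1 a6 4a
[5] 0x06->0x10 len=2 : 21 d1
query mem[0x1c]=0xa6, mem[0x0b]=0x1c, mem[0x21]=0xa6, mem[0x00]=0x56, mem[0x09]=0x4a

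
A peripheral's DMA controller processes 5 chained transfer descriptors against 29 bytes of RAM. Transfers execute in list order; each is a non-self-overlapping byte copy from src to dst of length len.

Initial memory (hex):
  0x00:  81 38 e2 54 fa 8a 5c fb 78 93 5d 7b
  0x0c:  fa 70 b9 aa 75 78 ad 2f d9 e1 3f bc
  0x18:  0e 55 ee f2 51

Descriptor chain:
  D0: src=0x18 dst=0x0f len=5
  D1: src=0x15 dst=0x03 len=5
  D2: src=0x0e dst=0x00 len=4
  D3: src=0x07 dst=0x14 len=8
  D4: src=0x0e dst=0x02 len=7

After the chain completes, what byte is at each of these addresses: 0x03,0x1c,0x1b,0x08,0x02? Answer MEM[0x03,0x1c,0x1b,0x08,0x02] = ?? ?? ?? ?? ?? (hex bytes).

MEM[0x03,0x1c,0x1b,0x08,0x02] = 0e 51 b9 55 b9

#0 dst[0x0f+5] := {0x0e,0x55,0xee,0xf2,0x51}
#1 dst[0x03+5] := {0xe1,0x3f,0xbc,0x0e,0x55}
#2 dst[0x00+4] := {0xb9,0x0e,0x55,0xee}
#3 dst[0x14+8] := {0x55,0x78,0x93,0x5d,0x7b,0xfa,0x70,0xb9}
#4 dst[0x02+7] := {0xb9,0x0e,0x55,0xee,0xf2,0x51,0x55}
query mem[0x03]=0x0e, mem[0x1c]=0x51, mem[0x1b]=0xb9, mem[0x08]=0x55, mem[0x02]=0xb9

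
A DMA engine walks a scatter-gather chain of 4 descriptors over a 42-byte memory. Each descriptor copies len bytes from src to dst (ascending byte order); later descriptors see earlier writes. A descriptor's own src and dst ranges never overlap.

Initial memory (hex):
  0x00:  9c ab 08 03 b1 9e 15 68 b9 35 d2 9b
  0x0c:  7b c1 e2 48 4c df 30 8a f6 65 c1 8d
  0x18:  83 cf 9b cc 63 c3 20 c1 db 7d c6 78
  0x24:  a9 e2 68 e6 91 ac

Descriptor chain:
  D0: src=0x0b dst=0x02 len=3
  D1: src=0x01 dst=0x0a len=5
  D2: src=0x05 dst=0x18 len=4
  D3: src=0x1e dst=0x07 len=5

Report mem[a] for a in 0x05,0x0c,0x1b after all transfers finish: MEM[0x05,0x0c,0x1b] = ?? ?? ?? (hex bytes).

MEM[0x05,0x0c,0x1b] = 9e 7b b9

  after D0: wrote 3B at 0x02 = 9b7bc1
  after D1: wrote 5B at 0x0a = ab9b7bc19e
  after D2: wrote 4B at 0x18 = 9e1568b9
  after D3: wrote 5B at 0x07 = 20c1db7dc6
query mem[0x05]=0x9e, mem[0x0c]=0x7b, mem[0x1b]=0xb9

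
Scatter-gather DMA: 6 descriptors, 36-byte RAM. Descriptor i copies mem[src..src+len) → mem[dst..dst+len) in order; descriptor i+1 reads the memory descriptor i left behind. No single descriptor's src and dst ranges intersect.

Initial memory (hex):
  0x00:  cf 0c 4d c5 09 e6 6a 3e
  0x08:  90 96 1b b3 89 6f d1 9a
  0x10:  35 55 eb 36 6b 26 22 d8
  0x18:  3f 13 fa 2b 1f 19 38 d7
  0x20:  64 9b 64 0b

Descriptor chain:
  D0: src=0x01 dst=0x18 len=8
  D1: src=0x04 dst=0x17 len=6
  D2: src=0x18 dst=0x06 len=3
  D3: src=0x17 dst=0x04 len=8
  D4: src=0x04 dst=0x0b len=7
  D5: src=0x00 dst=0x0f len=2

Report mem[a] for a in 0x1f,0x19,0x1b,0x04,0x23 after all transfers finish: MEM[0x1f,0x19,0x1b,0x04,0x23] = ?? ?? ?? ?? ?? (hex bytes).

MEM[0x1f,0x19,0x1b,0x04,0x23] = 90 6a 90 09 0b

  after D0: wrote 8B at 0x18 = 0c4dc509e66a3e90
  after D1: wrote 6B at 0x17 = 09e66a3e9096
  after D2: wrote 3B at 0x06 = e66a3e
  after D3: wrote 8B at 0x04 = 09e66a3e90966a3e
  after D4: wrote 7B at 0x0b = 09e66a3e90966a
  after D5: wrote 2B at 0x0f = cf0c
query mem[0x1f]=0x90, mem[0x19]=0x6a, mem[0x1b]=0x90, mem[0x04]=0x09, mem[0x23]=0x0b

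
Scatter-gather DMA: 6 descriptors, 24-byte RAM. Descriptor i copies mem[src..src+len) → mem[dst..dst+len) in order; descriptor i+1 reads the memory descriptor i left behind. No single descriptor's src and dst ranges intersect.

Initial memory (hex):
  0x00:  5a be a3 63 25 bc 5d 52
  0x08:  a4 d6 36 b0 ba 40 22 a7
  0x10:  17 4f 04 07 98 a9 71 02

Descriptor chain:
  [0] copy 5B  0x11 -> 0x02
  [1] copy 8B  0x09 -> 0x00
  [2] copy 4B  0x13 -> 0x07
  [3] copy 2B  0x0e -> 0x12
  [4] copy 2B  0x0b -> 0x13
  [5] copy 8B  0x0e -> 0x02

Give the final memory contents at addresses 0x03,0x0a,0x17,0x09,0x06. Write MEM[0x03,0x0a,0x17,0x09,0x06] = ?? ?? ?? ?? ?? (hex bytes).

MEM[0x03,0x0a,0x17,0x09,0x06] = a7 71 02 a9 22

#0 dst[0x02+5] := {0x4f,0x04,0x07,0x98,0xa9}
#1 dst[0x00+8] := {0xd6,0x36,0xb0,0xba,0x40,0x22,0xa7,0x17}
#2 dst[0x07+4] := {0x07,0x98,0xa9,0x71}
#3 dst[0x12+2] := {0x22,0xa7}
#4 dst[0x13+2] := {0xb0,0xba}
#5 dst[0x02+8] := {0x22,0xa7,0x17,0x4f,0x22,0xb0,0xba,0xa9}
query mem[0x03]=0xa7, mem[0x0a]=0x71, mem[0x17]=0x02, mem[0x09]=0xa9, mem[0x06]=0x22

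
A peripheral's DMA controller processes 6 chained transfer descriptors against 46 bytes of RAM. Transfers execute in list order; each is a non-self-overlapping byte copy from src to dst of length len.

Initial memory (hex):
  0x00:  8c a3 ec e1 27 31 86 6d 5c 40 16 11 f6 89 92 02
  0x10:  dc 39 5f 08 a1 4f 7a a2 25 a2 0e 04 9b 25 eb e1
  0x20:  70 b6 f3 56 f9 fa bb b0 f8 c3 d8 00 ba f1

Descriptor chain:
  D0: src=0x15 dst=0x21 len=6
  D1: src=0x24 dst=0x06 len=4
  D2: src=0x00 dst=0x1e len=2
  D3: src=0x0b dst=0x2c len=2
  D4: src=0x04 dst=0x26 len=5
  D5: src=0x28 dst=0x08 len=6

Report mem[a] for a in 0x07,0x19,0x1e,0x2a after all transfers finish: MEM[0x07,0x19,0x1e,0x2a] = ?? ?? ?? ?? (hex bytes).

#0 dst[0x21+6] := {0x4f,0x7a,0xa2,0x25,0xa2,0x0e}
#1 dst[0x06+4] := {0x25,0xa2,0x0e,0xb0}
#2 dst[0x1e+2] := {0x8c,0xa3}
#3 dst[0x2c+2] := {0x11,0xf6}
#4 dst[0x26+5] := {0x27,0x31,0x25,0xa2,0x0e}
#5 dst[0x08+6] := {0x25,0xa2,0x0e,0x00,0x11,0xf6}
query mem[0x07]=0xa2, mem[0x19]=0xa2, mem[0x1e]=0x8c, mem[0x2a]=0x0e

MEM[0x07,0x19,0x1e,0x2a] = a2 a2 8c 0e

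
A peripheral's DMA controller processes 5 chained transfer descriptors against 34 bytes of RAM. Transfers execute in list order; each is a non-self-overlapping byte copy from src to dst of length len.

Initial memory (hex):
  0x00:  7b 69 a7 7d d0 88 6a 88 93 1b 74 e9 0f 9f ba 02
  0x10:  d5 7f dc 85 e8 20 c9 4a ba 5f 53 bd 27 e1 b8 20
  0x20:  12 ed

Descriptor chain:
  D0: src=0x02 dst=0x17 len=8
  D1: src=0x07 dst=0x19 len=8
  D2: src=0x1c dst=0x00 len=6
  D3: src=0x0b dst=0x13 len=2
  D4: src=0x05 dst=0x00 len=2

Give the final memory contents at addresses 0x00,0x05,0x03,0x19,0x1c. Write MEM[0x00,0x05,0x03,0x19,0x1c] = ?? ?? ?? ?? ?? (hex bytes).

  after D0: wrote 8B at 0x17 = a77dd0886a88931b
  after D1: wrote 8B at 0x19 = 88931b74e90f9fba
  after D2: wrote 6B at 0x00 = 74e90f9fbaed
  after D3: wrote 2B at 0x13 = e90f
  after D4: wrote 2B at 0x00 = ed6a
query mem[0x00]=0xed, mem[0x05]=0xed, mem[0x03]=0x9f, mem[0x19]=0x88, mem[0x1c]=0x74

MEM[0x00,0x05,0x03,0x19,0x1c] = ed ed 9f 88 74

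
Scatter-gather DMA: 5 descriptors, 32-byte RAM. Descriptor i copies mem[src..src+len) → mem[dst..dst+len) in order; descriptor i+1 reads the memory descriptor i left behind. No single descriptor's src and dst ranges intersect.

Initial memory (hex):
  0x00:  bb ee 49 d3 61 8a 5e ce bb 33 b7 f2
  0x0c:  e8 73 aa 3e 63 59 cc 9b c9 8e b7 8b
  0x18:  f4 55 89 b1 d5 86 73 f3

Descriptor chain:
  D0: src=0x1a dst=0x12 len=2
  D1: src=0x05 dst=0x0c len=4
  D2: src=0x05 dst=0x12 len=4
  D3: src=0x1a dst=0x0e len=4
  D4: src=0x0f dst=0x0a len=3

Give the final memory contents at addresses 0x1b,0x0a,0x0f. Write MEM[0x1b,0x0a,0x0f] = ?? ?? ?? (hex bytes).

#0 dst[0x12+2] := {0x89,0xb1}
#1 dst[0x0c+4] := {0x8a,0x5e,0xce,0xbb}
#2 dst[0x12+4] := {0x8a,0x5e,0xce,0xbb}
#3 dst[0x0e+4] := {0x89,0xb1,0xd5,0x86}
#4 dst[0x0a+3] := {0xb1,0xd5,0x86}
query mem[0x1b]=0xb1, mem[0x0a]=0xb1, mem[0x0f]=0xb1

MEM[0x1b,0x0a,0x0f] = b1 b1 b1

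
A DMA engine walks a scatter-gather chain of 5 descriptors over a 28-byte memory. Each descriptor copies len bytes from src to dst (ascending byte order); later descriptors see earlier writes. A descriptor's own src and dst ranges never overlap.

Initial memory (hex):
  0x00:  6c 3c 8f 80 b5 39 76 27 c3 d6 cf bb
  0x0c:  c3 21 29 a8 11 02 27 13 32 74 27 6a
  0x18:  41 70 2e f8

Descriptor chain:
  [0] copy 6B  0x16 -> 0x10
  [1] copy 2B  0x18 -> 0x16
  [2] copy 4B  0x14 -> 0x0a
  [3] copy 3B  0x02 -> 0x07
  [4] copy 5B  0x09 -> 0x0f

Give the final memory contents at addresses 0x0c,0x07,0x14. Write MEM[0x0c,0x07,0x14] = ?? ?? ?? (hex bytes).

MEM[0x0c,0x07,0x14] = 41 8f 2e

[0] 0x16->0x10 len=6 : 27 6a 41 70 2e f8
[1] 0x18->0x16 len=2 : 41 70
[2] 0x14->0x0a len=4 : 2e f8 41 70
[3] 0x02->0x07 len=3 : 8f 80 b5
[4] 0x09->0x0f len=5 : b5 2e f8 41 70
query mem[0x0c]=0x41, mem[0x07]=0x8f, mem[0x14]=0x2e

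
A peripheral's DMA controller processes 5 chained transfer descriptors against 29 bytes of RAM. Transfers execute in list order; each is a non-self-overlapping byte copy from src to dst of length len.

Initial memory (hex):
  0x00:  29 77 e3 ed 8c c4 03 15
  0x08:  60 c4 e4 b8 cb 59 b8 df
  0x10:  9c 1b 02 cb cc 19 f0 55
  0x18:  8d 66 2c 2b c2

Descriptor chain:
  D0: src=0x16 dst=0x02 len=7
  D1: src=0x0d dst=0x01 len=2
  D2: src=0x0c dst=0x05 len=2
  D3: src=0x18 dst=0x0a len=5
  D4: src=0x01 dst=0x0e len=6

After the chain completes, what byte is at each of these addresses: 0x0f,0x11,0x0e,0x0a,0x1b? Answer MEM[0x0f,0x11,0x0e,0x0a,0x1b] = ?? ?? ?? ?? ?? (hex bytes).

MEM[0x0f,0x11,0x0e,0x0a,0x1b] = b8 8d 59 8d 2b

  after D0: wrote 7B at 0x02 = f0558d662c2bc2
  after D1: wrote 2B at 0x01 = 59b8
  after D2: wrote 2B at 0x05 = cb59
  after D3: wrote 5B at 0x0a = 8d662c2bc2
  after D4: wrote 6B at 0x0e = 59b8558dcb59
query mem[0x0f]=0xb8, mem[0x11]=0x8d, mem[0x0e]=0x59, mem[0x0a]=0x8d, mem[0x1b]=0x2b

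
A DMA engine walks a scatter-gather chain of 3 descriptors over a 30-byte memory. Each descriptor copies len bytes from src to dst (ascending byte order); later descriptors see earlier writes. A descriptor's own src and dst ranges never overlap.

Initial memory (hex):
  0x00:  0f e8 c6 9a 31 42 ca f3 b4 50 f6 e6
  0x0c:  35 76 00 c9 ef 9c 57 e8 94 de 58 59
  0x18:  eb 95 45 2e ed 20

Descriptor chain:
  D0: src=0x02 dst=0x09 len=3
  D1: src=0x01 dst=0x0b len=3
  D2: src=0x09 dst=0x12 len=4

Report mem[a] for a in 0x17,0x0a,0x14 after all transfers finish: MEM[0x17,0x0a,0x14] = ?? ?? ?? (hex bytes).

MEM[0x17,0x0a,0x14] = 59 9a e8

D0: mem[0x09..0x0b] <- [c6 9a 31]
D1: mem[0x0b..0x0d] <- [e8 c6 9a]
D2: mem[0x12..0x15] <- [c6 9a e8 c6]
query mem[0x17]=0x59, mem[0x0a]=0x9a, mem[0x14]=0xe8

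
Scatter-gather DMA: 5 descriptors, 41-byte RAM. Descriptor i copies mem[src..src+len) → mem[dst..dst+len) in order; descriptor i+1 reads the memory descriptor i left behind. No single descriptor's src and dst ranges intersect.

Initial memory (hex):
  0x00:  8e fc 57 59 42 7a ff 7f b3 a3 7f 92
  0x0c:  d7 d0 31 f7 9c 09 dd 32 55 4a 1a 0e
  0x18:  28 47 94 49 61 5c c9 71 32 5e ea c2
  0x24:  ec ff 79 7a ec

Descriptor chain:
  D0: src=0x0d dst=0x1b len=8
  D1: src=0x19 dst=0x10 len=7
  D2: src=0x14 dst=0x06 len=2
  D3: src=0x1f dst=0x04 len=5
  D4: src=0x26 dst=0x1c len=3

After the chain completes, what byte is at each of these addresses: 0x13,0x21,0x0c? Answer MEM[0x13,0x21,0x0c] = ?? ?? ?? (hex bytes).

MEM[0x13,0x21,0x0c] = 31 32 d7

[0] 0x0d->0x1b len=8 : d0 31 f7 9c 09 dd 32 55
[1] 0x19->0x10 len=7 : 47 94 d0 31 f7 9c 09
[2] 0x14->0x06 len=2 : f7 9c
[3] 0x1f->0x04 len=5 : 09 dd 32 55 c2
[4] 0x26->0x1c len=3 : 79 7a ec
query mem[0x13]=0x31, mem[0x21]=0x32, mem[0x0c]=0xd7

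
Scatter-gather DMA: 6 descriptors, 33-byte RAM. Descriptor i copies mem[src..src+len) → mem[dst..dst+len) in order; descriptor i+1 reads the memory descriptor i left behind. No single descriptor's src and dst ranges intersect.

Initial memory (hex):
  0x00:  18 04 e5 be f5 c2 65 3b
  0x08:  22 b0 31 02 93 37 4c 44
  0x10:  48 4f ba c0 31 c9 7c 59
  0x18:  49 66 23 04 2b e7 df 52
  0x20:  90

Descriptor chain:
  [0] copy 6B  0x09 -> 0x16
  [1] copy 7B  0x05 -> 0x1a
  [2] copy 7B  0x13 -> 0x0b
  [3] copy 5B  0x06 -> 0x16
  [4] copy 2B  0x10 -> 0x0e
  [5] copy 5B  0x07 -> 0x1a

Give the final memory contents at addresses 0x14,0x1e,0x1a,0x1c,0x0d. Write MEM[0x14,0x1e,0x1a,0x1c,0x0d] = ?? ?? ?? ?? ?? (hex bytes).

MEM[0x14,0x1e,0x1a,0x1c,0x0d] = 31 c0 3b b0 c9

D0: mem[0x16..0x1b] <- [b0 31 02 93 37 4c]
D1: mem[0x1a..0x20] <- [c2 65 3b 22 b0 31 02]
D2: mem[0x0b..0x11] <- [c0 31 c9 b0 31 02 93]
D3: mem[0x16..0x1a] <- [65 3b 22 b0 31]
D4: mem[0x0e..0x0f] <- [02 93]
D5: mem[0x1a..0x1e] <- [3b 22 b0 31 c0]
query mem[0x14]=0x31, mem[0x1e]=0xc0, mem[0x1a]=0x3b, mem[0x1c]=0xb0, mem[0x0d]=0xc9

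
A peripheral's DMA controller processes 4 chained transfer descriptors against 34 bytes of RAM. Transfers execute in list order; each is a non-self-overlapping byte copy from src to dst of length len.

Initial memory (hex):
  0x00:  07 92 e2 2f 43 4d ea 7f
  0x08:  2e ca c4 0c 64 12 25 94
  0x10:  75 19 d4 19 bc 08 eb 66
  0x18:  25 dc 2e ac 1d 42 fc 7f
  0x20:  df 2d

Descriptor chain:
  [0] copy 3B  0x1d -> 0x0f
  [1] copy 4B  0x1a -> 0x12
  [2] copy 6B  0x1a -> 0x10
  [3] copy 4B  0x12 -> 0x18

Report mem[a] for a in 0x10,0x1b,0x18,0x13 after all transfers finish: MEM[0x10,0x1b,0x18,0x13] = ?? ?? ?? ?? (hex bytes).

MEM[0x10,0x1b,0x18,0x13] = 2e 7f 1d 42

[0] 0x1d->0x0f len=3 : 42 fc 7f
[1] 0x1a->0x12 len=4 : 2e ac 1d 42
[2] 0x1a->0x10 len=6 : 2e ac 1d 42 fc 7f
[3] 0x12->0x18 len=4 : 1d 42 fc 7f
query mem[0x10]=0x2e, mem[0x1b]=0x7f, mem[0x18]=0x1d, mem[0x13]=0x42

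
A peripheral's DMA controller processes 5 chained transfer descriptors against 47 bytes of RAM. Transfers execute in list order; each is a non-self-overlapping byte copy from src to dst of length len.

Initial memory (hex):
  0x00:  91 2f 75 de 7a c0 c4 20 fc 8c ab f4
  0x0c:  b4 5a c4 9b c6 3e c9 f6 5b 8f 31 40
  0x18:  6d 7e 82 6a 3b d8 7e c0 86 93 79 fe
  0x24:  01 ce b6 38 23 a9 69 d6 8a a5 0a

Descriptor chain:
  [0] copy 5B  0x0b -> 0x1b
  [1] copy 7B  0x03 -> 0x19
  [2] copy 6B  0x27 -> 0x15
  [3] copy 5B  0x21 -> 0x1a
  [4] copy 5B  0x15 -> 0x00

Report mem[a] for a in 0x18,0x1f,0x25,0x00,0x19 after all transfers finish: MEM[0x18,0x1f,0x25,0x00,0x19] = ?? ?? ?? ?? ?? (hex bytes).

MEM[0x18,0x1f,0x25,0x00,0x19] = 69 8c ce 38 d6

D0: mem[0x1b..0x1f] <- [f4 b4 5a c4 9b]
D1: mem[0x19..0x1f] <- [de 7a c0 c4 20 fc 8c]
D2: mem[0x15..0x1a] <- [38 23 a9 69 d6 8a]
D3: mem[0x1a..0x1e] <- [93 79 fe 01 ce]
D4: mem[0x00..0x04] <- [38 23 a9 69 d6]
query mem[0x18]=0x69, mem[0x1f]=0x8c, mem[0x25]=0xce, mem[0x00]=0x38, mem[0x19]=0xd6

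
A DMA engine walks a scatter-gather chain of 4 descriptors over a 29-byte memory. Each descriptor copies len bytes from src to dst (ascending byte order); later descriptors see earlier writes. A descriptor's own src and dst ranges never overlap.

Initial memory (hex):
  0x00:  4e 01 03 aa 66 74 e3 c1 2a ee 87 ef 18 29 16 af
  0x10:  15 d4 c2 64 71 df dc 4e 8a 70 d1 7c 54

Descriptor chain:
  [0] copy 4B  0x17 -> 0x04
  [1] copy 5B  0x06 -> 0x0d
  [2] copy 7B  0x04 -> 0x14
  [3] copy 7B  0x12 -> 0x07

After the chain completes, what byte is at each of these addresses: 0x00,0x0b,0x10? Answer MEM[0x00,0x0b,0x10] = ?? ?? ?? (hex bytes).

[0] 0x17->0x04 len=4 : 4e 8a 70 d1
[1] 0x06->0x0d len=5 : 70 d1 2a ee 87
[2] 0x04->0x14 len=7 : 4e 8a 70 d1 2a ee 87
[3] 0x12->0x07 len=7 : c2 64 4e 8a 70 d1 2a
query mem[0x00]=0x4e, mem[0x0b]=0x70, mem[0x10]=0xee

MEM[0x00,0x0b,0x10] = 4e 70 ee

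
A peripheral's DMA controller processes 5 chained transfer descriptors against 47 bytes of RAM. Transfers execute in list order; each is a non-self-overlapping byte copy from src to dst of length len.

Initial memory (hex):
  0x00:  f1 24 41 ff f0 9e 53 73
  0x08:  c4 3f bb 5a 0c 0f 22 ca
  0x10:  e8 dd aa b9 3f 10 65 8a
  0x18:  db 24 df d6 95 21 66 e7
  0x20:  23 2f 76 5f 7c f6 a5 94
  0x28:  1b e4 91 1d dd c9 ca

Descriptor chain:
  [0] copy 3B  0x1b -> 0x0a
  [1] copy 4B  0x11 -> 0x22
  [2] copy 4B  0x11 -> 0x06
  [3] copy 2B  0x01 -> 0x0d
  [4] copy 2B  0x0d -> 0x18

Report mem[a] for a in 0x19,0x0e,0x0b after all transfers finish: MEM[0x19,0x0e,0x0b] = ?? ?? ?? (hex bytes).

MEM[0x19,0x0e,0x0b] = 41 41 95

  after D0: wrote 3B at 0x0a = d69521
  after D1: wrote 4B at 0x22 = ddaab93f
  after D2: wrote 4B at 0x06 = ddaab93f
  after D3: wrote 2B at 0x0d = 2441
  after D4: wrote 2B at 0x18 = 2441
query mem[0x19]=0x41, mem[0x0e]=0x41, mem[0x0b]=0x95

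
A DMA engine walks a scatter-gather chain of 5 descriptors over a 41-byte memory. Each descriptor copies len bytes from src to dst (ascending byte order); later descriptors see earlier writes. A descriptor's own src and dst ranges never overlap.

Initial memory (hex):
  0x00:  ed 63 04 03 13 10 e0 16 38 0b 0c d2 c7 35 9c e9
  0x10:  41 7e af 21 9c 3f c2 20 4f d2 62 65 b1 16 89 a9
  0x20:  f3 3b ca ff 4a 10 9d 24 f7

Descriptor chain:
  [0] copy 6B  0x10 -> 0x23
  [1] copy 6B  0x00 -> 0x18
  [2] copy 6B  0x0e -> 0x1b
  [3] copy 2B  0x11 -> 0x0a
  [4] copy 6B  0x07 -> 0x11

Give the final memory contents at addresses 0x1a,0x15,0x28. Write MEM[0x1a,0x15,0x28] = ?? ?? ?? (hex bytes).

MEM[0x1a,0x15,0x28] = 04 af 3f

#0 dst[0x23+6] := {0x41,0x7e,0xaf,0x21,0x9c,0x3f}
#1 dst[0x18+6] := {0xed,0x63,0x04,0x03,0x13,0x10}
#2 dst[0x1b+6] := {0x9c,0xe9,0x41,0x7e,0xaf,0x21}
#3 dst[0x0a+2] := {0x7e,0xaf}
#4 dst[0x11+6] := {0x16,0x38,0x0b,0x7e,0xaf,0xc7}
query mem[0x1a]=0x04, mem[0x15]=0xaf, mem[0x28]=0x3f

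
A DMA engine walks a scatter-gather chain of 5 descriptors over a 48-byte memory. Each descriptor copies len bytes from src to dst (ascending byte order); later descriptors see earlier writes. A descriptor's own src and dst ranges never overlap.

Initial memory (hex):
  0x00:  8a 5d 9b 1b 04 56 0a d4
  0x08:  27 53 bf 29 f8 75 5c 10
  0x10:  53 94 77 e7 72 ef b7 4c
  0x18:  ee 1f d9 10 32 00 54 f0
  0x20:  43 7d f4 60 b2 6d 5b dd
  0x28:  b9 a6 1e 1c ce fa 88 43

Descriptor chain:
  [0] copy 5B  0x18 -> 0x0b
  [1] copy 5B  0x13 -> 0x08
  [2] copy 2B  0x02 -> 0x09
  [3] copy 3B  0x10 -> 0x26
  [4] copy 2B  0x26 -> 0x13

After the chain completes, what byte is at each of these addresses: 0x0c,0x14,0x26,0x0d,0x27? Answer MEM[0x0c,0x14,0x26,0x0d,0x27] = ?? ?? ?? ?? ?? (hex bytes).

#0 dst[0x0b+5] := {0xee,0x1f,0xd9,0x10,0x32}
#1 dst[0x08+5] := {0xe7,0x72,0xef,0xb7,0x4c}
#2 dst[0x09+2] := {0x9b,0x1b}
#3 dst[0x26+3] := {0x53,0x94,0x77}
#4 dst[0x13+2] := {0x53,0x94}
query mem[0x0c]=0x4c, mem[0x14]=0x94, mem[0x26]=0x53, mem[0x0d]=0xd9, mem[0x27]=0x94

MEM[0x0c,0x14,0x26,0x0d,0x27] = 4c 94 53 d9 94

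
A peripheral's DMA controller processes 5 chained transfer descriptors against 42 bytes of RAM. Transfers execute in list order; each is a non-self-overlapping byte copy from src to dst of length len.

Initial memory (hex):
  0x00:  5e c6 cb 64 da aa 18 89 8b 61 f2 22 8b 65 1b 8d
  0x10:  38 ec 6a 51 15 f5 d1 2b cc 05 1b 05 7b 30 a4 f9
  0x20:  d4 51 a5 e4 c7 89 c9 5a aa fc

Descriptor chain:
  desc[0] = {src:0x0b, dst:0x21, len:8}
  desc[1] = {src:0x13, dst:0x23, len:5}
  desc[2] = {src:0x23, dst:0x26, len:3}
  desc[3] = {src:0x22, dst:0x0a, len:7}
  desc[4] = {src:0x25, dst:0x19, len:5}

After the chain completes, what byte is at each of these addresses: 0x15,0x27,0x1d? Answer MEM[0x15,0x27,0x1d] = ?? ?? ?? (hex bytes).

[0] 0x0b->0x21 len=8 : 22 8b 65 1b 8d 38 ec 6a
[1] 0x13->0x23 len=5 : 51 15 f5 d1 2b
[2] 0x23->0x26 len=3 : 51 15 f5
[3] 0x22->0x0a len=7 : 8b 51 15 f5 51 15 f5
[4] 0x25->0x19 len=5 : f5 51 15 f5 fc
query mem[0x15]=0xf5, mem[0x27]=0x15, mem[0x1d]=0xfc

MEM[0x15,0x27,0x1d] = f5 15 fc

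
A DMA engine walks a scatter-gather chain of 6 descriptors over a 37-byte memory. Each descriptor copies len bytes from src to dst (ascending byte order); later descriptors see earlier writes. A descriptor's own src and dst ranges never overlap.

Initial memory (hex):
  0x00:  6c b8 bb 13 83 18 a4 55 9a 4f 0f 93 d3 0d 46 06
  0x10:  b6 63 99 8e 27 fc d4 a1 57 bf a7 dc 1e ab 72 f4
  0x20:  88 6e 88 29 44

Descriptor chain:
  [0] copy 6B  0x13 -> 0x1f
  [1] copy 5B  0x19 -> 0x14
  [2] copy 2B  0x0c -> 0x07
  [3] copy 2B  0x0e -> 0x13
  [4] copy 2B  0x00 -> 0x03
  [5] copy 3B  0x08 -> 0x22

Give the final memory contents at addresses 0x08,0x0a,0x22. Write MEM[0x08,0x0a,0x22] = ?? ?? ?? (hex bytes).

D0: mem[0x1f..0x24] <- [8e 27 fc d4 a1 57]
D1: mem[0x14..0x18] <- [bf a7 dc 1e ab]
D2: mem[0x07..0x08] <- [d3 0d]
D3: mem[0x13..0x14] <- [46 06]
D4: mem[0x03..0x04] <- [6c b8]
D5: mem[0x22..0x24] <- [0d 4f 0f]
query mem[0x08]=0x0d, mem[0x0a]=0x0f, mem[0x22]=0x0d

MEM[0x08,0x0a,0x22] = 0d 0f 0d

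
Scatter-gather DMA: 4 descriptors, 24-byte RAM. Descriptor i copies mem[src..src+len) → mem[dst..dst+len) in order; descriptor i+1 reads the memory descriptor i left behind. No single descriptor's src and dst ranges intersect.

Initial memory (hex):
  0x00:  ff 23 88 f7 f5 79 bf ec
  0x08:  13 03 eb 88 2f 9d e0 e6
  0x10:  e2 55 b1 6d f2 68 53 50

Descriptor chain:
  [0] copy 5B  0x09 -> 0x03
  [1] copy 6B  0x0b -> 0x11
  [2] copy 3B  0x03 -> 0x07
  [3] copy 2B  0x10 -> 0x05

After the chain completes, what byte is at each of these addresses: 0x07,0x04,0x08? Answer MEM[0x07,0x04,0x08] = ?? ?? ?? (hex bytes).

MEM[0x07,0x04,0x08] = 03 eb eb

[0] 0x09->0x03 len=5 : 03 eb 88 2f 9d
[1] 0x0b->0x11 len=6 : 88 2f 9d e0 e6 e2
[2] 0x03->0x07 len=3 : 03 eb 88
[3] 0x10->0x05 len=2 : e2 88
query mem[0x07]=0x03, mem[0x04]=0xeb, mem[0x08]=0xeb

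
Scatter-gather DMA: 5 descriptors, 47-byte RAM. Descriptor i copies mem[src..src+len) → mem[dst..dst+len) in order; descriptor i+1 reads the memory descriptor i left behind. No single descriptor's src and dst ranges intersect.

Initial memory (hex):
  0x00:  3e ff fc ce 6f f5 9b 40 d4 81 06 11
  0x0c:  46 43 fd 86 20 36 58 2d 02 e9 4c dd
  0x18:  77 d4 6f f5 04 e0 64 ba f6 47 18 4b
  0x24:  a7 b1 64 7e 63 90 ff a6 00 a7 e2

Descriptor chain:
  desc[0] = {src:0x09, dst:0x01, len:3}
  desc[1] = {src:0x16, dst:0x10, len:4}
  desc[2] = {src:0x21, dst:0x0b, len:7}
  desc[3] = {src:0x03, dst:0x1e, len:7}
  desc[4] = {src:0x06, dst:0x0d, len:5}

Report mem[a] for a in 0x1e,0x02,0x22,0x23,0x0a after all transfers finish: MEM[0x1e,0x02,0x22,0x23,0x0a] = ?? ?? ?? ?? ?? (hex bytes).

MEM[0x1e,0x02,0x22,0x23,0x0a] = 11 06 40 d4 06

D0: mem[0x01..0x03] <- [81 06 11]
D1: mem[0x10..0x13] <- [4c dd 77 d4]
D2: mem[0x0b..0x11] <- [47 18 4b a7 b1 64 7e]
D3: mem[0x1e..0x24] <- [11 6f f5 9b 40 d4 81]
D4: mem[0x0d..0x11] <- [9b 40 d4 81 06]
query mem[0x1e]=0x11, mem[0x02]=0x06, mem[0x22]=0x40, mem[0x23]=0xd4, mem[0x0a]=0x06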